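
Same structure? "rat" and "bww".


Pattern of "rat": [0, 1, 2]
Pattern of "bww": [0, 1, 1]
Patterns do not match
Same pattern = No


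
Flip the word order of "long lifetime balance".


Original: "long lifetime balance"
Words (1..n): long | lifetime | balance
Reversed (n..1): balance | lifetime | long
Result = "balance lifetime long"


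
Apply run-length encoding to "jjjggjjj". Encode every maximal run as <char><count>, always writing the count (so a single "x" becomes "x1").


String: "jjjggjjj"
Scanning for consecutive runs:
  'j' x 3
  'g' x 2
  'j' x 3
RLE = "j3g2j3"


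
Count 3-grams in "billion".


Word: "billion" (length 7)
Number of 3-grams = length - 3 + 1 = 7 - 3 + 1
= 5


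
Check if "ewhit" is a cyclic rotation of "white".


Word: "white", Candidate: "ewhit"
Method: check if candidate is substring of word+word
"whitewhite" contains "ewhit"? Yes
Is rotation = Yes


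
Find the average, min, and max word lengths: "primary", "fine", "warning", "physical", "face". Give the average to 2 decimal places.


Lengths: "primary"=7, "fine"=4, "warning"=7, "physical"=8, "face"=4
Sum = 30, Count = 5
Average = 30/5 = 6.00
= avg=6.00, min=4, max=8


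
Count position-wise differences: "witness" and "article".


Comparing character by character (same length = 7):
  Pos 0: 'w' vs 'a' !=
  Pos 1: 'i' vs 'r' !=
  Pos 2: 't' vs 't' =
  Pos 3: 'n' vs 'i' !=
  Pos 4: 'e' vs 'c' !=
  Pos 5: 's' vs 'l' !=
  Pos 6: 's' vs 'e' !=
Hamming distance = 6


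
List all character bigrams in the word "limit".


Word: "limit" (length 5)
Number of bigrams = 5 - 2 + 1 = 4
  Position 0: "li"
  Position 1: "im"
  Position 2: "mi"
  Position 3: "it"
Bigrams = "li", "im", "mi", "it"


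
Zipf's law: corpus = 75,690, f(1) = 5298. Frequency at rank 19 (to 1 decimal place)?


Zipf's law: f(r) = f(1) / r
f(1) = 5298
f(19) = 5298 / 19
= 278.8 occurrences


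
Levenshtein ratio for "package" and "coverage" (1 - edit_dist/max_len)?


Word 1: "package" (length 7)
Word 2: "coverage" (length 8)
One optimal edit sequence:
  1. insert 'c'  (+1)
  2. substitute 'p' -> 'o'  (+1)
  3. substitute 'a' -> 'v'  (+1)
  4. substitute 'c' -> 'e'  (+1)
  5. substitute 'k' -> 'r'  (+1)
  6. keep 'a'
  7. keep 'g'
  8. keep 'e'
Edit distance = 5
Max length = max(7, 8) = 8
Similarity = 1 - 5/8
= 0.3750


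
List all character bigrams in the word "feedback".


Word: "feedback" (length 8)
Number of bigrams = 8 - 2 + 1 = 7
  Position 0: "fe"
  Position 1: "ee"
  Position 2: "ed"
  Position 3: "db"
  Position 4: "ba"
  Position 5: "ac"
  Position 6: "ck"
Bigrams = "fe", "ee", "ed", "db", "ba", "ac", "ck"


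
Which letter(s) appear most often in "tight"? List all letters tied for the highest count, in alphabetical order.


Word: "tight"
Letter counts:
  'g': 1
  'h': 1
  'i': 1
  't': 2
Maximum count = 2
Most frequent = 't' (2 times each)


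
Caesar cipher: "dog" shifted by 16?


Word: "dog"
Shift: 16
Each letter → (letter + shift) mod 26:
  'd' (3) + 16 = 19 → 't'
  'o' (14) + 16 = 4 → 'e'
  'g' (6) + 16 = 22 → 'w'
Result = "tew"


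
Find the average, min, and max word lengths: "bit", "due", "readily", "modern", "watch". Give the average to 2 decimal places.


Lengths: "bit"=3, "due"=3, "readily"=7, "modern"=6, "watch"=5
Sum = 24, Count = 5
Average = 24/5 = 4.80
= avg=4.80, min=3, max=7


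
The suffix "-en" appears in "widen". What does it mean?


Suffix: -en
As in: widen -> wide + -en, with a spelling change
Meaning = to make / become


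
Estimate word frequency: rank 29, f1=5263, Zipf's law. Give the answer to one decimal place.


Zipf's law: f(r) = f(1) / r
f(1) = 5263
f(29) = 5263 / 29
= 181.5 occurrences


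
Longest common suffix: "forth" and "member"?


Word 1: "forth"
Word 2: "member"
Comparing from end:
  Pos -1: 'h' != 'r' (stop)
LCS = "" (length 0)


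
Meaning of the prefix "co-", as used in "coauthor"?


Prefix: co-
Example: coauthor = co- + author
Meaning = together


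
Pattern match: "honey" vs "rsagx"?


Pattern of "honey": [0, 1, 2, 3, 4]
Pattern of "rsagx": [0, 1, 2, 3, 4]
Patterns match
Same pattern = Yes


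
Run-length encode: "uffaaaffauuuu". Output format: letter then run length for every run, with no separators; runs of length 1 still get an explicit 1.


String: "uffaaaffauuuu"
Scanning for consecutive runs:
  'u' x 1
  'f' x 2
  'a' x 3
  'f' x 2
  'a' x 1
  'u' x 4
RLE = "u1f2a3f2a1u4"


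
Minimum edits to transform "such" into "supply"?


Word 1: "such" (length 4)
Word 2: "supply" (length 6)
One optimal edit sequence (insert/delete/substitute each cost 1):
  1. keep 's'
  2. keep 'u'
  3. insert 'p'  (+1)
  4. insert 'p'  (+1)
  5. substitute 'c' -> 'l'  (+1)
  6. substitute 'h' -> 'y'  (+1)
Total edit operations: 4
Edit distance = 4


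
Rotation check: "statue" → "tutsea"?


Word: "statue", Candidate: "tutsea"
Method: check if candidate is substring of word+word
"statuestatue" contains "tutsea"? No
Is rotation = No


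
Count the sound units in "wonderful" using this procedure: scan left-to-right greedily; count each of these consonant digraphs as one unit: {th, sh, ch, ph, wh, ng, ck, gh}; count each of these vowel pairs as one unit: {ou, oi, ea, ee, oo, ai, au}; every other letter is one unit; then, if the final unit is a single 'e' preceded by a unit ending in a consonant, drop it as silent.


Word: "wonderful" (9 letters)
Left-to-right scan:
  1. 'w' (letter)
  2. 'o' (letter)
  3. 'n' (letter)
  4. 'd' (letter)
  5. 'e' (letter)
  6. 'r' (letter)
  7. 'f' (letter)
  8. 'u' (letter)
  9. 'l' (letter)
Units from scan: 9
Sound units = 9 units


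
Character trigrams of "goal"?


Word: "goal" (length 4)
Number of trigrams = 4 - 3 + 1 = 2
  Position 0: "goa"
  Position 1: "oal"
Trigrams = "goa", "oal"


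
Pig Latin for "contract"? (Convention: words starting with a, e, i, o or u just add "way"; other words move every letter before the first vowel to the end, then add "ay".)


Word: "contract"
Starts with consonant(s) → move to end, add 'ay'
Consonant cluster: "c"
Pig Latin = "ontractcay"


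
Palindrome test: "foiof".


Word: "foiof"
Reversed: "foiof"
Forward == Backward? foiof == foiof
Palindrome = Yes


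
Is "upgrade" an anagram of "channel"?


Word 1: "channel" → sorted: acehlnn
Word 2: "upgrade" → sorted: adegpru
Same letters? acehlnn != adegpru
Anagram = No


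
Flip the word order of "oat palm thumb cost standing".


Original: "oat palm thumb cost standing"
Words (1..n): oat | palm | thumb | cost | standing
Reversed (n..1): standing | cost | thumb | palm | oat
Result = "standing cost thumb palm oat"


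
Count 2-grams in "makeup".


Word: "makeup" (length 6)
Number of 2-grams = length - 2 + 1 = 6 - 2 + 1
= 5


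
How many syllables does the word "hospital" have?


Word: "hospital"
Syllable breakdown: hos-pi-tal
Counting: 3 parts
= 3 syllables


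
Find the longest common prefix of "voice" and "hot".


Word 1: "voice"
Word 2: "hot"
Comparing from start:
  Pos 0: 'v' != 'h' (stop)
LCP = "" (length 0)


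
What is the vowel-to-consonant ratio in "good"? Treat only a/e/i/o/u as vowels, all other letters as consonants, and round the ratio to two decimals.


Word: "good"
Vowels (a,e,i,o,u): 2
Consonants: 2
Ratio = 2/2
= 1.00


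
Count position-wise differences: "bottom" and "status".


Comparing character by character (same length = 6):
  Pos 0: 'b' vs 's' !=
  Pos 1: 'o' vs 't' !=
  Pos 2: 't' vs 'a' !=
  Pos 3: 't' vs 't' =
  Pos 4: 'o' vs 'u' !=
  Pos 5: 'm' vs 's' !=
Hamming distance = 5


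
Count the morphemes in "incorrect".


Word: "incorrect"
Morphemes: in- + correct
Each morpheme carries meaning
= 2 morphemes


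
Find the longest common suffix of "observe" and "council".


Word 1: "observe"
Word 2: "council"
Comparing from end:
  Pos -1: 'e' != 'l' (stop)
LCS = "" (length 0)


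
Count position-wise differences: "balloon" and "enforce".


Comparing character by character (same length = 7):
  Pos 0: 'b' vs 'e' !=
  Pos 1: 'a' vs 'n' !=
  Pos 2: 'l' vs 'f' !=
  Pos 3: 'l' vs 'o' !=
  Pos 4: 'o' vs 'r' !=
  Pos 5: 'o' vs 'c' !=
  Pos 6: 'n' vs 'e' !=
Hamming distance = 7


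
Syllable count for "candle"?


Word: "candle"
Syllable breakdown: can | dle
Counting: 2 parts
= 2 syllables


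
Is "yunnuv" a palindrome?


Word: "yunnuv"
Reversed: "vunnuy"
Forward == Backward? yunnuv != vunnuy
Palindrome = No


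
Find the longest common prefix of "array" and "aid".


Word 1: "array"
Word 2: "aid"
Comparing from start:
  Pos 0: 'a' == 'a'
  Pos 1: 'r' != 'i' (stop)
LCP = "a" (length 1)


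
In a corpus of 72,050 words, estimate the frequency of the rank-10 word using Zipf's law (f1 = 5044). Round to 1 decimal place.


Zipf's law: f(r) = f(1) / r
f(1) = 5044
f(10) = 5044 / 10
= 504.4 occurrences


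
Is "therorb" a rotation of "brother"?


Word: "brother", Candidate: "therorb"
Method: check if candidate is substring of word+word
"brotherbrother" contains "therorb"? No
Is rotation = No


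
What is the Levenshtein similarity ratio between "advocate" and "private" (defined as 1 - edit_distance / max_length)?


Word 1: "advocate" (length 8)
Word 2: "private" (length 7)
One optimal edit sequence:
  1. delete 'a'  (+1)
  2. substitute 'd' -> 'p'  (+1)
  3. substitute 'v' -> 'r'  (+1)
  4. substitute 'o' -> 'i'  (+1)
  5. substitute 'c' -> 'v'  (+1)
  6. keep 'a'
  7. keep 't'
  8. keep 'e'
Edit distance = 5
Max length = max(8, 7) = 8
Similarity = 1 - 5/8
= 0.3750


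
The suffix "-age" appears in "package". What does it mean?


Suffix: -age
Example: package = pack + -age
Meaning = result / collection


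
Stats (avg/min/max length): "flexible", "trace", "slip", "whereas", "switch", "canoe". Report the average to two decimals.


Lengths: "flexible"=8, "trace"=5, "slip"=4, "whereas"=7, "switch"=6, "canoe"=5
Sum = 35, Count = 6
Average = 35/6 = 5.83
= avg=5.83, min=4, max=8


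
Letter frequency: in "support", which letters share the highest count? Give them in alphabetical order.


Word: "support"
Letter counts:
  'o': 1
  'p': 2
  'r': 1
  's': 1
  't': 1
  'u': 1
Maximum count = 2
Most frequent = 'p' (2 times each)


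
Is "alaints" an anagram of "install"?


Word 1: "install" → sorted: aillnst
Word 2: "alaints" → sorted: aailnst
Same letters? aillnst != aailnst
Anagram = No


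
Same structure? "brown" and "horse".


Pattern of "brown": [0, 1, 2, 3, 4]
Pattern of "horse": [0, 1, 2, 3, 4]
Patterns match
Same pattern = Yes


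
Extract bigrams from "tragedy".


Word: "tragedy" (length 7)
Number of bigrams = 7 - 2 + 1 = 6
  Position 0: "tr"
  Position 1: "ra"
  Position 2: "ag"
  Position 3: "ge"
  Position 4: "ed"
  Position 5: "dy"
Bigrams = "tr", "ra", "ag", "ge", "ed", "dy"


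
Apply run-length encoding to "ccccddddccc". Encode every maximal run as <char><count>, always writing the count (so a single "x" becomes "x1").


String: "ccccddddccc"
Scanning for consecutive runs:
  'c' x 4
  'd' x 4
  'c' x 3
RLE = "c4d4c3"


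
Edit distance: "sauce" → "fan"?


Word 1: "sauce" (length 5)
Word 2: "fan" (length 3)
One optimal edit sequence (insert/delete/substitute each cost 1):
  1. substitute 's' -> 'f'  (+1)
  2. keep 'a'
  3. delete 'u'  (+1)
  4. delete 'c'  (+1)
  5. substitute 'e' -> 'n'  (+1)
Total edit operations: 4
Edit distance = 4


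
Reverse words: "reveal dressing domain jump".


Original: "reveal dressing domain jump"
Words (1..n): reveal | dressing | domain | jump
Reversed (n..1): jump | domain | dressing | reveal
Result = "jump domain dressing reveal"


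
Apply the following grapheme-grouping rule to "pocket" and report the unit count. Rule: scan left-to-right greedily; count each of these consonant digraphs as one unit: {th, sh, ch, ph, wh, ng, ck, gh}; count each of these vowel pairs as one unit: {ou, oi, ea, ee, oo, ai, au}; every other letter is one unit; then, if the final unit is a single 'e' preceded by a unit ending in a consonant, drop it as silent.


Word: "pocket" (6 letters)
Left-to-right scan:
  (1) 'p' (letter)
  (2) 'o' (letter)
  (3) 'ck' (digraph)
  (4) 'e' (letter)
  (5) 't' (letter)
Units from scan: 5
Sound units = 5 units


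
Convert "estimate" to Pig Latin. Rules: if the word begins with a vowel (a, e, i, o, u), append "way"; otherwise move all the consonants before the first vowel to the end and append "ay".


Word: "estimate"
Starts with vowel → add 'way'
Pig Latin = "estimateway"


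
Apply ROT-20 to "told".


Word: "told"
Shift: 20
Each letter → (letter + shift) mod 26:
  't' (19) + 20 = 13 → 'n'
  'o' (14) + 20 = 8 → 'i'
  'l' (11) + 20 = 5 → 'f'
  'd' (3) + 20 = 23 → 'x'
Result = "nifx"


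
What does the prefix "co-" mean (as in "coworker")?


Prefix: co-
Example: coworker = co- + worker
Meaning = together


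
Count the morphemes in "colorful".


Word: "colorful"
Morphemes: color / -ful
Each morpheme carries meaning
= 2 morphemes


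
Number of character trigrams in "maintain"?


Word: "maintain" (length 8)
Number of 3-grams = length - 3 + 1 = 8 - 3 + 1
= 6


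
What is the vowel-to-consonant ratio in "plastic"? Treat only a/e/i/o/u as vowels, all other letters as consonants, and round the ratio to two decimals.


Word: "plastic"
Vowels (a,e,i,o,u): 2
Consonants: 5
Ratio = 2/5
= 0.40


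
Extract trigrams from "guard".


Word: "guard" (length 5)
Number of trigrams = 5 - 3 + 1 = 3
  Position 0: "gua"
  Position 1: "uar"
  Position 2: "ard"
Trigrams = "gua", "uar", "ard"


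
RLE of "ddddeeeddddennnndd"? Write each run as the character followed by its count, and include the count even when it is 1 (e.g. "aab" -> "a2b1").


String: "ddddeeeddddennnndd"
Scanning for consecutive runs:
  'd' x 4
  'e' x 3
  'd' x 4
  'e' x 1
  'n' x 4
  'd' x 2
RLE = "d4e3d4e1n4d2"


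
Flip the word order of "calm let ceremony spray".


Original: "calm let ceremony spray"
Words (1..n): calm | let | ceremony | spray
Reversed (n..1): spray | ceremony | let | calm
Result = "spray ceremony let calm"


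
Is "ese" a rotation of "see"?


Word: "see", Candidate: "ese"
Method: check if candidate is substring of word+word
"seesee" contains "ese"? Yes
Is rotation = Yes


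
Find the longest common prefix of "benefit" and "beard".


Word 1: "benefit"
Word 2: "beard"
Comparing from start:
  Pos 0: 'b' == 'b'
  Pos 1: 'e' == 'e'
  Pos 2: 'n' != 'a' (stop)
LCP = "be" (length 2)


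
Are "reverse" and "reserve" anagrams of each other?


Word 1: "reverse" → sorted: eeerrsv
Word 2: "reserve" → sorted: eeerrsv
Same letters? eeerrsv == eeerrsv
Anagram = Yes


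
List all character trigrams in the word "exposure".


Word: "exposure" (length 8)
Number of trigrams = 8 - 3 + 1 = 6
  Position 0: "exp"
  Position 1: "xpo"
  Position 2: "pos"
  Position 3: "osu"
  Position 4: "sur"
  Position 5: "ure"
Trigrams = "exp", "xpo", "pos", "osu", "sur", "ure"


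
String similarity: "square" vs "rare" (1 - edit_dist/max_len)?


Word 1: "square" (length 6)
Word 2: "rare" (length 4)
One optimal edit sequence:
  1. delete 's'  (+1)
  2. delete 'q'  (+1)
  3. substitute 'u' -> 'r'  (+1)
  4. keep 'a'
  5. keep 'r'
  6. keep 'e'
Edit distance = 3
Max length = max(6, 4) = 6
Similarity = 1 - 3/6
= 0.5000


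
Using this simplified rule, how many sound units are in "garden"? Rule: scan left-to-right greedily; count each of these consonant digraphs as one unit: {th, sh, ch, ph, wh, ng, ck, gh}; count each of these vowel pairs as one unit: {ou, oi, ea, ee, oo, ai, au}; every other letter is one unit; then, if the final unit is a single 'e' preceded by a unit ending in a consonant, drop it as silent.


Word: "garden" (6 letters)
Left-to-right scan:
  [1] 'g' (letter)
  [2] 'a' (letter)
  [3] 'r' (letter)
  [4] 'd' (letter)
  [5] 'e' (letter)
  [6] 'n' (letter)
Units from scan: 6
Sound units = 6 units


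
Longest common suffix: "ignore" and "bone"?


Word 1: "ignore"
Word 2: "bone"
Comparing from end:
  Pos -1: 'e' == 'e'
  Pos -2: 'r' != 'n' (stop)
LCS = "e" (length 1)


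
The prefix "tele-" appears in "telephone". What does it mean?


Prefix: tele-
Example: telephone (tele- + phone)
Meaning = distant


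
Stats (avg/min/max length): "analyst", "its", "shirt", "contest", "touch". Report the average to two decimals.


Lengths: "analyst"=7, "its"=3, "shirt"=5, "contest"=7, "touch"=5
Sum = 27, Count = 5
Average = 27/5 = 5.40
= avg=5.40, min=3, max=7


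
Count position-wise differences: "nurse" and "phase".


Comparing character by character (same length = 5):
  Pos 0: 'n' vs 'p' !=
  Pos 1: 'u' vs 'h' !=
  Pos 2: 'r' vs 'a' !=
  Pos 3: 's' vs 's' =
  Pos 4: 'e' vs 'e' =
Hamming distance = 3


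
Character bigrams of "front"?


Word: "front" (length 5)
Number of bigrams = 5 - 2 + 1 = 4
  Position 0: "fr"
  Position 1: "ro"
  Position 2: "on"
  Position 3: "nt"
Bigrams = "fr", "ro", "on", "nt"


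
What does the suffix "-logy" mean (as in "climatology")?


Suffix: -logy
Example: climatology = climate + -logy, with a spelling change
Meaning = study of


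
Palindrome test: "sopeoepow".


Word: "sopeoepow"
Reversed: "wopeoepos"
Forward == Backward? sopeoepow != wopeoepos
Palindrome = No


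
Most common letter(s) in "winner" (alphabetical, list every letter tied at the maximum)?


Word: "winner"
Letter counts:
  'e': 1
  'i': 1
  'n': 2
  'r': 1
  'w': 1
Maximum count = 2
Most frequent = 'n' (2 times each)


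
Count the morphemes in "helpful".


Word: "helpful"
Morphemes: help | -ful
Each morpheme carries meaning
= 2 morphemes


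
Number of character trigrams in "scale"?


Word: "scale" (length 5)
Number of 3-grams = length - 3 + 1 = 5 - 3 + 1
= 3


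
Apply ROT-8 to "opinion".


Word: "opinion"
Shift: 8
Each letter → (letter + shift) mod 26:
  'o' (14) + 8 = 22 → 'w'
  'p' (15) + 8 = 23 → 'x'
  'i' (8) + 8 = 16 → 'q'
  'n' (13) + 8 = 21 → 'v'
  'i' (8) + 8 = 16 → 'q'
  'o' (14) + 8 = 22 → 'w'
  'n' (13) + 8 = 21 → 'v'
Result = "wxqvqwv"


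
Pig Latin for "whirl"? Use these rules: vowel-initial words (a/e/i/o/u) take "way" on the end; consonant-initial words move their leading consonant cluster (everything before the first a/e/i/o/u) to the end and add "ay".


Word: "whirl"
Starts with consonant(s) → move to end, add 'ay'
Consonant cluster: "wh"
Pig Latin = "irlwhay"


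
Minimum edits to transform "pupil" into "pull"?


Word 1: "pupil" (length 5)
Word 2: "pull" (length 4)
One optimal edit sequence (insert/delete/substitute each cost 1):
  1. keep 'p'
  2. keep 'u'
  3. delete 'p'  (+1)
  4. substitute 'i' -> 'l'  (+1)
  5. keep 'l'
Total edit operations: 2
Edit distance = 2


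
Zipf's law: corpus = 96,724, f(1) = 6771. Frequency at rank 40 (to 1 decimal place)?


Zipf's law: f(r) = f(1) / r
f(1) = 6771
f(40) = 6771 / 40
= 169.3 occurrences


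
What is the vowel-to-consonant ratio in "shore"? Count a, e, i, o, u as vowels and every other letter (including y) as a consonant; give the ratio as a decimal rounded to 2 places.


Word: "shore"
Vowels (a,e,i,o,u): 2
Consonants: 3
Ratio = 2/3
= 0.67


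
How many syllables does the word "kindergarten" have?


Word: "kindergarten"
Syllable breakdown: kin-der-gar-ten
Counting: 4 parts
= 4 syllables


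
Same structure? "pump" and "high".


Pattern of "pump": [0, 1, 2, 0]
Pattern of "high": [0, 1, 2, 0]
Patterns match
Same pattern = Yes


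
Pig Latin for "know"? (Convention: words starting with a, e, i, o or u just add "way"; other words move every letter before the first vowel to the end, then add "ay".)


Word: "know"
Starts with consonant(s) → move to end, add 'ay'
Consonant cluster: "kn"
Pig Latin = "owknay"


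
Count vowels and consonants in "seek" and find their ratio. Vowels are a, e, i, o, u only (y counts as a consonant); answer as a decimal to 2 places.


Word: "seek"
Vowels (a,e,i,o,u): 2
Consonants: 2
Ratio = 2/2
= 1.00


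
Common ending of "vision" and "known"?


Word 1: "vision"
Word 2: "known"
Comparing from end:
  Pos -1: 'n' == 'n'
  Pos -2: 'o' != 'w' (stop)
LCS = "n" (length 1)


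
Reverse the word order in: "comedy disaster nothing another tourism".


Original: "comedy disaster nothing another tourism"
Words (1..n): comedy | disaster | nothing | another | tourism
Reversed (n..1): tourism | another | nothing | disaster | comedy
Result = "tourism another nothing disaster comedy"


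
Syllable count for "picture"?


Word: "picture"
Syllable breakdown: pic-ture
Counting: 2 parts
= 2 syllables


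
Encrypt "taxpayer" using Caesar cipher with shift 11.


Word: "taxpayer"
Shift: 11
Each letter → (letter + shift) mod 26:
  't' (19) + 11 = 4 → 'e'
  'a' (0) + 11 = 11 → 'l'
  'x' (23) + 11 = 8 → 'i'
  'p' (15) + 11 = 0 → 'a'
  'a' (0) + 11 = 11 → 'l'
  'y' (24) + 11 = 9 → 'j'
  'e' (4) + 11 = 15 → 'p'
  'r' (17) + 11 = 2 → 'c'
Result = "elialjpc"


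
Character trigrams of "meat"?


Word: "meat" (length 4)
Number of trigrams = 4 - 3 + 1 = 2
  Position 0: "mea"
  Position 1: "eat"
Trigrams = "mea", "eat"


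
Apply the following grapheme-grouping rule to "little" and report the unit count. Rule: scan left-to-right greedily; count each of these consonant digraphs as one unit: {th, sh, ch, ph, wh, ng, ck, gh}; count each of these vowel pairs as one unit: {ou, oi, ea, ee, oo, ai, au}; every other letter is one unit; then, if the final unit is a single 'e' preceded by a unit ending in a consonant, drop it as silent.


Word: "little" (6 letters)
Left-to-right scan:
  (1) 'l' (letter)
  (2) 'i' (letter)
  (3) 't' (letter)
  (4) 't' (letter)
  (5) 'l' (letter)
  (6) 'e' (letter)
Units from scan: 6
Final unit is 'e' after a consonant -> drop as silent (-1)
Sound units = 5 units


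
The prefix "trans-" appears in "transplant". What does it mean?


Prefix: trans-
Example: transplant (trans- + plant)
Meaning = across


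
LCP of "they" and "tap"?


Word 1: "they"
Word 2: "tap"
Comparing from start:
  Pos 0: 't' == 't'
  Pos 1: 'h' != 'a' (stop)
LCP = "t" (length 1)


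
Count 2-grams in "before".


Word: "before" (length 6)
Number of 2-grams = length - 2 + 1 = 6 - 2 + 1
= 5


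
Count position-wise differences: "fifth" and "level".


Comparing character by character (same length = 5):
  Pos 0: 'f' vs 'l' !=
  Pos 1: 'i' vs 'e' !=
  Pos 2: 'f' vs 'v' !=
  Pos 3: 't' vs 'e' !=
  Pos 4: 'h' vs 'l' !=
Hamming distance = 5


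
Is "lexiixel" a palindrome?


Word: "lexiixel"
Reversed: "lexiixel"
Forward == Backward? lexiixel == lexiixel
Palindrome = Yes


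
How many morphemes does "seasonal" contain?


Word: "seasonal"
Morphemes: season + -al
Each morpheme carries meaning
= 2 morphemes


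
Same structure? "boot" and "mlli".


Pattern of "boot": [0, 1, 1, 2]
Pattern of "mlli": [0, 1, 1, 2]
Patterns match
Same pattern = Yes


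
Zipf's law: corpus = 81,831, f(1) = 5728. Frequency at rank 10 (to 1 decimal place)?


Zipf's law: f(r) = f(1) / r
f(1) = 5728
f(10) = 5728 / 10
= 572.8 occurrences


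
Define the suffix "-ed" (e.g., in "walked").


Suffix: -ed
As in: walked -> walk + -ed
Meaning = past tense


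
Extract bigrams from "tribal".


Word: "tribal" (length 6)
Number of bigrams = 6 - 2 + 1 = 5
  Position 0: "tr"
  Position 1: "ri"
  Position 2: "ib"
  Position 3: "ba"
  Position 4: "al"
Bigrams = "tr", "ri", "ib", "ba", "al"


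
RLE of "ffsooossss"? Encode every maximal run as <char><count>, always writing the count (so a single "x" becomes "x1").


String: "ffsooossss"
Scanning for consecutive runs:
  'f' x 2
  's' x 1
  'o' x 3
  's' x 4
RLE = "f2s1o3s4"


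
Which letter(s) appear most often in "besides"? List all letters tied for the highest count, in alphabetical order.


Word: "besides"
Letter counts:
  'b': 1
  'd': 1
  'e': 2
  'i': 1
  's': 2
Maximum count = 2
Most frequent = 'e', 's' (2 times each)


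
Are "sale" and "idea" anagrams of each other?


Word 1: "sale" → sorted: aels
Word 2: "idea" → sorted: adei
Same letters? aels != adei
Anagram = No


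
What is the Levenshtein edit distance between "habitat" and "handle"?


Word 1: "habitat" (length 7)
Word 2: "handle" (length 6)
One optimal edit sequence (insert/delete/substitute each cost 1):
  1. keep 'h'
  2. keep 'a'
  3. delete 'b'  (+1)
  4. substitute 'i' -> 'n'  (+1)
  5. substitute 't' -> 'd'  (+1)
  6. substitute 'a' -> 'l'  (+1)
  7. substitute 't' -> 'e'  (+1)
Total edit operations: 5
Edit distance = 5


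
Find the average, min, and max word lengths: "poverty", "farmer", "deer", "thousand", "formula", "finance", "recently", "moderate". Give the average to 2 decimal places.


Lengths: "poverty"=7, "farmer"=6, "deer"=4, "thousand"=8, "formula"=7, "finance"=7, "recently"=8, "moderate"=8
Sum = 55, Count = 8
Average = 55/8 = 6.88
= avg=6.88, min=4, max=8


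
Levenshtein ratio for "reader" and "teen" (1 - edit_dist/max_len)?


Word 1: "reader" (length 6)
Word 2: "teen" (length 4)
One optimal edit sequence:
  1. substitute 'r' -> 't'  (+1)
  2. keep 'e'
  3. delete 'a'  (+1)
  4. delete 'd'  (+1)
  5. keep 'e'
  6. substitute 'r' -> 'n'  (+1)
Edit distance = 4
Max length = max(6, 4) = 6
Similarity = 1 - 4/6
= 0.3333


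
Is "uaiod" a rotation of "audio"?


Word: "audio", Candidate: "uaiod"
Method: check if candidate is substring of word+word
"audioaudio" contains "uaiod"? No
Is rotation = No


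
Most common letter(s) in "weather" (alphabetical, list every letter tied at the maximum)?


Word: "weather"
Letter counts:
  'a': 1
  'e': 2
  'h': 1
  'r': 1
  't': 1
  'w': 1
Maximum count = 2
Most frequent = 'e' (2 times each)


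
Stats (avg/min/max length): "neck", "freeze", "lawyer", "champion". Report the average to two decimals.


Lengths: "neck"=4, "freeze"=6, "lawyer"=6, "champion"=8
Sum = 24, Count = 4
Average = 24/4 = 6.00
= avg=6.00, min=4, max=8


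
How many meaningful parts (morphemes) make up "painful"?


Word: "painful"
Morphemes: pain + -ful
Each morpheme carries meaning
= 2 morphemes


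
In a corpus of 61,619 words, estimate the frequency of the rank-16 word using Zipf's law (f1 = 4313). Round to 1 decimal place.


Zipf's law: f(r) = f(1) / r
f(1) = 4313
f(16) = 4313 / 16
= 269.6 occurrences


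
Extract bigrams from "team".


Word: "team" (length 4)
Number of bigrams = 4 - 2 + 1 = 3
  Position 0: "te"
  Position 1: "ea"
  Position 2: "am"
Bigrams = "te", "ea", "am"


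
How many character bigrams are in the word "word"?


Word: "word" (length 4)
Number of 2-grams = length - 2 + 1 = 4 - 2 + 1
= 3


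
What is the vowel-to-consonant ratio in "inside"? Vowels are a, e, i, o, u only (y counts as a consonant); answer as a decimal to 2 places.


Word: "inside"
Vowels (a,e,i,o,u): 3
Consonants: 3
Ratio = 3/3
= 1.00


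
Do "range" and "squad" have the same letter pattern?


Pattern of "range": [0, 1, 2, 3, 4]
Pattern of "squad": [0, 1, 2, 3, 4]
Patterns match
Same pattern = Yes


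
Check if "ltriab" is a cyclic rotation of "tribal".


Word: "tribal", Candidate: "ltriab"
Method: check if candidate is substring of word+word
"tribaltribal" contains "ltriab"? No
Is rotation = No


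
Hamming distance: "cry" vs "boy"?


Comparing character by character (same length = 3):
  Pos 0: 'c' vs 'b' !=
  Pos 1: 'r' vs 'o' !=
  Pos 2: 'y' vs 'y' =
Hamming distance = 2


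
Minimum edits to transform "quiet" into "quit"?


Word 1: "quiet" (length 5)
Word 2: "quit" (length 4)
One optimal edit sequence (insert/delete/substitute each cost 1):
  1. keep 'q'
  2. keep 'u'
  3. keep 'i'
  4. delete 'e'  (+1)
  5. keep 't'
Total edit operations: 1
Edit distance = 1


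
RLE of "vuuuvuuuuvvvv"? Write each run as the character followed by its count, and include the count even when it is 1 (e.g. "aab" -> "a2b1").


String: "vuuuvuuuuvvvv"
Scanning for consecutive runs:
  'v' x 1
  'u' x 3
  'v' x 1
  'u' x 4
  'v' x 4
RLE = "v1u3v1u4v4"


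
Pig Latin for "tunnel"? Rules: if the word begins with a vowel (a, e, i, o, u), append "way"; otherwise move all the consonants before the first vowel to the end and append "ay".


Word: "tunnel"
Starts with consonant(s) → move to end, add 'ay'
Consonant cluster: "t"
Pig Latin = "unneltay"


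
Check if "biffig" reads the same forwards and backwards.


Word: "biffig"
Reversed: "giffib"
Forward == Backward? biffig != giffib
Palindrome = No


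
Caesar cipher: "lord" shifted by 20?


Word: "lord"
Shift: 20
Each letter → (letter + shift) mod 26:
  'l' (11) + 20 = 5 → 'f'
  'o' (14) + 20 = 8 → 'i'
  'r' (17) + 20 = 11 → 'l'
  'd' (3) + 20 = 23 → 'x'
Result = "filx"


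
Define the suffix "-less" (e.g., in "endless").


Suffix: -less
Example: endless (end + -less)
Meaning = without


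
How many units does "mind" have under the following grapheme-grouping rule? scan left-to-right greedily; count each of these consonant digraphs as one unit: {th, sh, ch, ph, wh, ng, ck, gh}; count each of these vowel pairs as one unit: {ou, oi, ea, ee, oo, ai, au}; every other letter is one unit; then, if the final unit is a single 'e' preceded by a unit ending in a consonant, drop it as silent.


Word: "mind" (4 letters)
Left-to-right scan:
  [1] 'm' (letter)
  [2] 'i' (letter)
  [3] 'n' (letter)
  [4] 'd' (letter)
Units from scan: 4
Sound units = 4 units


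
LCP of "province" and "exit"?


Word 1: "province"
Word 2: "exit"
Comparing from start:
  Pos 0: 'p' != 'e' (stop)
LCP = "" (length 0)


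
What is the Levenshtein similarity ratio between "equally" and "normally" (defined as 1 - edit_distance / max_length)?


Word 1: "equally" (length 7)
Word 2: "normally" (length 8)
One optimal edit sequence:
  1. insert 'n'  (+1)
  2. substitute 'e' -> 'o'  (+1)
  3. substitute 'q' -> 'r'  (+1)
  4. substitute 'u' -> 'm'  (+1)
  5. keep 'a'
  6. keep 'l'
  7. keep 'l'
  8. keep 'y'
Edit distance = 4
Max length = max(7, 8) = 8
Similarity = 1 - 4/8
= 0.5000


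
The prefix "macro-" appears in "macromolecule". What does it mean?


Prefix: macro-
Example: macromolecule = macro- + molecule
Meaning = large


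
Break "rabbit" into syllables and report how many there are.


Word: "rabbit"
Syllable breakdown: rab / bit
Counting: 2 parts
= 2 syllables


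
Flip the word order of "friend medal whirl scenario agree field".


Original: "friend medal whirl scenario agree field"
Words (1..n): friend | medal | whirl | scenario | agree | field
Reversed (n..1): field | agree | scenario | whirl | medal | friend
Result = "field agree scenario whirl medal friend"


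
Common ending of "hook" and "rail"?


Word 1: "hook"
Word 2: "rail"
Comparing from end:
  Pos -1: 'k' != 'l' (stop)
LCS = "" (length 0)


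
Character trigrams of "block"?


Word: "block" (length 5)
Number of trigrams = 5 - 3 + 1 = 3
  Position 0: "blo"
  Position 1: "loc"
  Position 2: "ock"
Trigrams = "blo", "loc", "ock"


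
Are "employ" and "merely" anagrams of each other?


Word 1: "employ" → sorted: elmopy
Word 2: "merely" → sorted: eelmry
Same letters? elmopy != eelmry
Anagram = No


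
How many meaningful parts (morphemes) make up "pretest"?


Word: "pretest"
Morphemes: pre- / test
Each morpheme carries meaning
= 2 morphemes


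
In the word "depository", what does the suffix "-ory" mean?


Suffix: -ory
Example: depository = deposit + -ory
Meaning = relating to / place for


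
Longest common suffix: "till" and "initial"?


Word 1: "till"
Word 2: "initial"
Comparing from end:
  Pos -1: 'l' == 'l'
  Pos -2: 'l' != 'a' (stop)
LCS = "l" (length 1)


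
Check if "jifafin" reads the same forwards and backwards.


Word: "jifafin"
Reversed: "nifafij"
Forward == Backward? jifafin != nifafij
Palindrome = No


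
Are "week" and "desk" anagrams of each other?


Word 1: "week" → sorted: eekw
Word 2: "desk" → sorted: deks
Same letters? eekw != deks
Anagram = No


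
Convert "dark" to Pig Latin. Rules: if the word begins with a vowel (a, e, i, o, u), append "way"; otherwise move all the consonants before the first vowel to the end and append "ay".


Word: "dark"
Starts with consonant(s) → move to end, add 'ay'
Consonant cluster: "d"
Pig Latin = "arkday"


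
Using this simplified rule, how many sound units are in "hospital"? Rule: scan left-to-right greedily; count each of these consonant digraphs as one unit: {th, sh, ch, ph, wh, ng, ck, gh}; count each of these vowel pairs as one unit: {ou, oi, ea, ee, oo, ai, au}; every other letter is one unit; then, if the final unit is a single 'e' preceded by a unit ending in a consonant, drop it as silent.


Word: "hospital" (8 letters)
Left-to-right scan:
  (1) 'h' (letter)
  (2) 'o' (letter)
  (3) 's' (letter)
  (4) 'p' (letter)
  (5) 'i' (letter)
  (6) 't' (letter)
  (7) 'a' (letter)
  (8) 'l' (letter)
Units from scan: 8
Sound units = 8 units


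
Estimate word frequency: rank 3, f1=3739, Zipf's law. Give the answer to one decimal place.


Zipf's law: f(r) = f(1) / r
f(1) = 3739
f(3) = 3739 / 3
= 1246.3 occurrences


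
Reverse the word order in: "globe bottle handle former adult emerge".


Original: "globe bottle handle former adult emerge"
Words (1..n): globe | bottle | handle | former | adult | emerge
Reversed (n..1): emerge | adult | former | handle | bottle | globe
Result = "emerge adult former handle bottle globe"


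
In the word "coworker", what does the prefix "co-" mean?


Prefix: co-
Example: coworker = co- + worker
Meaning = together


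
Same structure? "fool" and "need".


Pattern of "fool": [0, 1, 1, 2]
Pattern of "need": [0, 1, 1, 2]
Patterns match
Same pattern = Yes


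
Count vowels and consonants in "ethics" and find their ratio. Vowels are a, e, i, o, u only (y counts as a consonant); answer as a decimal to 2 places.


Word: "ethics"
Vowels (a,e,i,o,u): 2
Consonants: 4
Ratio = 2/4
= 0.50


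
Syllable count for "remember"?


Word: "remember"
Syllable breakdown: re / mem / ber
Counting: 3 parts
= 3 syllables


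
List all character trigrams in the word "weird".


Word: "weird" (length 5)
Number of trigrams = 5 - 3 + 1 = 3
  Position 0: "wei"
  Position 1: "eir"
  Position 2: "ird"
Trigrams = "wei", "eir", "ird"


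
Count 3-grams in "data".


Word: "data" (length 4)
Number of 3-grams = length - 3 + 1 = 4 - 3 + 1
= 2


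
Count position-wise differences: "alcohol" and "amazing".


Comparing character by character (same length = 7):
  Pos 0: 'a' vs 'a' =
  Pos 1: 'l' vs 'm' !=
  Pos 2: 'c' vs 'a' !=
  Pos 3: 'o' vs 'z' !=
  Pos 4: 'h' vs 'i' !=
  Pos 5: 'o' vs 'n' !=
  Pos 6: 'l' vs 'g' !=
Hamming distance = 6


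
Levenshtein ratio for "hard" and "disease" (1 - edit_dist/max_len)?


Word 1: "hard" (length 4)
Word 2: "disease" (length 7)
One optimal edit sequence:
  1. insert 'd'  (+1)
  2. insert 'i'  (+1)
  3. insert 's'  (+1)
  4. substitute 'h' -> 'e'  (+1)
  5. keep 'a'
  6. substitute 'r' -> 's'  (+1)
  7. substitute 'd' -> 'e'  (+1)
Edit distance = 6
Max length = max(4, 7) = 7
Similarity = 1 - 6/7
= 0.1429


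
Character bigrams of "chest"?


Word: "chest" (length 5)
Number of bigrams = 5 - 2 + 1 = 4
  Position 0: "ch"
  Position 1: "he"
  Position 2: "es"
  Position 3: "st"
Bigrams = "ch", "he", "es", "st"


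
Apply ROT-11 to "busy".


Word: "busy"
Shift: 11
Each letter → (letter + shift) mod 26:
  'b' (1) + 11 = 12 → 'm'
  'u' (20) + 11 = 5 → 'f'
  's' (18) + 11 = 3 → 'd'
  'y' (24) + 11 = 9 → 'j'
Result = "mfdj"


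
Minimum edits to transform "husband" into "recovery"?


Word 1: "husband" (length 7)
Word 2: "recovery" (length 8)
One optimal edit sequence (insert/delete/substitute each cost 1):
  1. insert 'r'  (+1)
  2. substitute 'h' -> 'e'  (+1)
  3. substitute 'u' -> 'c'  (+1)
  4. substitute 's' -> 'o'  (+1)
  5. substitute 'b' -> 'v'  (+1)
  6. substitute 'a' -> 'e'  (+1)
  7. substitute 'n' -> 'r'  (+1)
  8. substitute 'd' -> 'y'  (+1)
Total edit operations: 8
Edit distance = 8


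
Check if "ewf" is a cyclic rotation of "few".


Word: "few", Candidate: "ewf"
Method: check if candidate is substring of word+word
"fewfew" contains "ewf"? Yes
Is rotation = Yes


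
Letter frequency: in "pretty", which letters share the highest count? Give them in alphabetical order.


Word: "pretty"
Letter counts:
  'e': 1
  'p': 1
  'r': 1
  't': 2
  'y': 1
Maximum count = 2
Most frequent = 't' (2 times each)


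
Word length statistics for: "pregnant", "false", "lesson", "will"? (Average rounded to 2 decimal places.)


Lengths: "pregnant"=8, "false"=5, "lesson"=6, "will"=4
Sum = 23, Count = 4
Average = 23/4 = 5.75
= avg=5.75, min=4, max=8


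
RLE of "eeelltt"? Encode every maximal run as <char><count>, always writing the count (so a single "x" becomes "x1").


String: "eeelltt"
Scanning for consecutive runs:
  'e' x 3
  'l' x 2
  't' x 2
RLE = "e3l2t2"


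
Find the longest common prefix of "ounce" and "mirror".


Word 1: "ounce"
Word 2: "mirror"
Comparing from start:
  Pos 0: 'o' != 'm' (stop)
LCP = "" (length 0)


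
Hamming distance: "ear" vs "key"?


Comparing character by character (same length = 3):
  Pos 0: 'e' vs 'k' !=
  Pos 1: 'a' vs 'e' !=
  Pos 2: 'r' vs 'y' !=
Hamming distance = 3


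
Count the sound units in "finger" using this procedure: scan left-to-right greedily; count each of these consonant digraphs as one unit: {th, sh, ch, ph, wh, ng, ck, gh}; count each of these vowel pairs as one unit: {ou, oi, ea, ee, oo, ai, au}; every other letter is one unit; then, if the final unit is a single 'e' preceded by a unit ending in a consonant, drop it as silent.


Word: "finger" (6 letters)
Left-to-right scan:
  (1) 'f' (letter)
  (2) 'i' (letter)
  (3) 'ng' (digraph)
  (4) 'e' (letter)
  (5) 'r' (letter)
Units from scan: 5
Sound units = 5 units


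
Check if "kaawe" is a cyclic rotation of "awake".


Word: "awake", Candidate: "kaawe"
Method: check if candidate is substring of word+word
"awakeawake" contains "kaawe"? No
Is rotation = No


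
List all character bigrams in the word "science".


Word: "science" (length 7)
Number of bigrams = 7 - 2 + 1 = 6
  Position 0: "sc"
  Position 1: "ci"
  Position 2: "ie"
  Position 3: "en"
  Position 4: "nc"
  Position 5: "ce"
Bigrams = "sc", "ci", "ie", "en", "nc", "ce"


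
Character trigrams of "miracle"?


Word: "miracle" (length 7)
Number of trigrams = 7 - 3 + 1 = 5
  Position 0: "mir"
  Position 1: "ira"
  Position 2: "rac"
  Position 3: "acl"
  Position 4: "cle"
Trigrams = "mir", "ira", "rac", "acl", "cle"


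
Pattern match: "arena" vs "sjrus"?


Pattern of "arena": [0, 1, 2, 3, 0]
Pattern of "sjrus": [0, 1, 2, 3, 0]
Patterns match
Same pattern = Yes


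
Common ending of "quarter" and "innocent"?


Word 1: "quarter"
Word 2: "innocent"
Comparing from end:
  Pos -1: 'r' != 't' (stop)
LCS = "" (length 0)


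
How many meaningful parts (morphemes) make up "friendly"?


Word: "friendly"
Morphemes: friend + -ly
Each morpheme carries meaning
= 2 morphemes


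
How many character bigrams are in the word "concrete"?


Word: "concrete" (length 8)
Number of 2-grams = length - 2 + 1 = 8 - 2 + 1
= 7


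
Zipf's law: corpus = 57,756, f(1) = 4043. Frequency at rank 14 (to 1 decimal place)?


Zipf's law: f(r) = f(1) / r
f(1) = 4043
f(14) = 4043 / 14
= 288.8 occurrences


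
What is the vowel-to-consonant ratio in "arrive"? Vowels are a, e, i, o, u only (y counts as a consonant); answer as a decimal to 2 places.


Word: "arrive"
Vowels (a,e,i,o,u): 3
Consonants: 3
Ratio = 3/3
= 1.00


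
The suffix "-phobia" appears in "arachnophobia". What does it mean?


Suffix: -phobia
Example: arachnophobia = arachno- + -phobia
Meaning = fear of
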